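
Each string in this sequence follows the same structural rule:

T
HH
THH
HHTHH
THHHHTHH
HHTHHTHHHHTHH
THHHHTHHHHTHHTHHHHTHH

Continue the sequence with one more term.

HHTHHTHHHHTHHTHHHHTHHHHTHHTHHHHTHH

This is a Fibonacci-style word recurrence s(k) = s(k−2)·s(k−1): e.g. T·HH = THH.
So term 8 is HHTHHTHHHHTHH·THHHHTHHHHTHHTHHHHTHH.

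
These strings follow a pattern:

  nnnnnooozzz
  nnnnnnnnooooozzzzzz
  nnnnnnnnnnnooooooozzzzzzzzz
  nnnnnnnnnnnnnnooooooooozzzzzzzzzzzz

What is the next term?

Term n consists of 3n+2 n's, followed by 2n+1 o's, followed by 3n z's (n = 1, 2, …).
For the next term, n = 5, so the run lengths are 17, 11, 15.

nnnnnnnnnnnnnnnnnooooooooooozzzzzzzzzzzzzzz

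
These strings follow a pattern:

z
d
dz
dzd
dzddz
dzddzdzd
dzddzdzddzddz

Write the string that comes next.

dzddzdzddzddzdzddzdzd

This is a Fibonacci-style word recurrence s(k) = s(k−1)·s(k−2): e.g. d·z = dz.
Continuing: dzddzdzddzddz · dzddzdzd gives term 8.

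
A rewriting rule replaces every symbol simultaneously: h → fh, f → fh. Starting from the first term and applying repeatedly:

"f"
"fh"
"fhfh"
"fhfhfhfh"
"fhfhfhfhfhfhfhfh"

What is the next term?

Rewriting the 16 symbols of fhfhfhfhfhfhfhfh one by one yields fh fh fh fh fh fh fh fh fh fh fh fh fh fh fh fh; concatenated:

fhfhfhfhfhfhfhfhfhfhfhfhfhfhfhfh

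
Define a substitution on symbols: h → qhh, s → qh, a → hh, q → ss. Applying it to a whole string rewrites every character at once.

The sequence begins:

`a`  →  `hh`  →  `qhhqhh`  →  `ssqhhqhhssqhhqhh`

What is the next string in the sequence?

Rewriting the 16 symbols of ssqhhqhhssqhhqhh one by one yields qh qh ss qhh qhh ss qhh qhh qh qh ss qhh qhh ss qhh qhh; concatenated:

qhqhssqhhqhhssqhhqhhqhqhssqhhqhhssqhhqhh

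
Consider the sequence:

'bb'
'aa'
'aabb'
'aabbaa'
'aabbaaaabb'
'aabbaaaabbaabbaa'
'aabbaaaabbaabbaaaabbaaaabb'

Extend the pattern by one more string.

aabbaaaabbaabbaaaabbaaaabbaabbaaaabbaabbaa

From term 3 onward, concatenate the last term with the second-to-last: aa·bb = aabb, aabb·aa = aabbaa, …
Continuing: aabbaaaabbaabbaaaabbaaaabb · aabbaaaabbaabbaa gives term 8.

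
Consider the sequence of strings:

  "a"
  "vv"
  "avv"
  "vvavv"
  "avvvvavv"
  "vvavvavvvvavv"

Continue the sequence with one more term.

This is a Fibonacci-style word recurrence s(k) = s(k−2)·s(k−1): e.g. a·vv = avv.
The next term joins avvvvavv and vvavvavvvvavv.

avvvvavvvvavvavvvvavv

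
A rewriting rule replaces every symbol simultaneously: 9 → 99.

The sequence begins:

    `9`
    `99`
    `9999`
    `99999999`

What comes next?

9999999999999999

Apply φ to 99999999 symbol by symbol: 9→99, 9→99, 9→99, 9→99, 9→99, 9→99, 9→99, 9→99; joined: 99 99 99 99 99 99 99 99.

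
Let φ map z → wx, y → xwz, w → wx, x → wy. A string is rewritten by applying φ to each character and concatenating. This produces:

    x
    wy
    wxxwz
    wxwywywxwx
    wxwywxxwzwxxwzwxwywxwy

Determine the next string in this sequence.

Applying the rule to each of the 22 symbols of wxwywxxwzwxxwzwxwywxwy gives the pieces wx wy wx xwz wx wy wy wx wx wx wy wy wx wx wx wy wx xwz wx wy wx xwz, which concatenate to the answer.

wxwywxxwzwxwywywxwxwxwywywxwxwxwywxxwzwxwywxxwz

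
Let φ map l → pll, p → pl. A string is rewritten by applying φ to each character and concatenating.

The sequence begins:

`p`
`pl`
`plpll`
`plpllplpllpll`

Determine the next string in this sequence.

Rewriting the 13 symbols of plpllplpllpll one by one yields pl pll pl pll pll pl pll pl pll pll pl pll pll; concatenated:

plpllplpllpllplpllplpllpllplpllpll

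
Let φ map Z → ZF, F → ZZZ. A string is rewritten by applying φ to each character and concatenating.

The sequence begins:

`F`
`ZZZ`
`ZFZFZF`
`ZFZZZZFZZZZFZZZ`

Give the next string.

ZFZZZZFZFZFZFZZZZFZFZFZFZZZZFZFZF

Applying the rule to each of the 15 symbols of ZFZZZZFZZZZFZZZ gives the pieces ZF ZZZ ZF ZF ZF ZF ZZZ ZF ZF ZF ZF ZZZ ZF ZF ZF, which concatenate to the answer.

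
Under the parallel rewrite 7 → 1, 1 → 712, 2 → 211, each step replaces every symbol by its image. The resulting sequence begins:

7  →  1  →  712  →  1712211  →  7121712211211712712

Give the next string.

1712211712171221121171271221171271217122111712211

Replace each of the 19 characters of 7121712211211712712 in place — 1 712 211 712 1 712 211 211 712 712 211 712 712 1 712 211 1 712 211 — and concatenate.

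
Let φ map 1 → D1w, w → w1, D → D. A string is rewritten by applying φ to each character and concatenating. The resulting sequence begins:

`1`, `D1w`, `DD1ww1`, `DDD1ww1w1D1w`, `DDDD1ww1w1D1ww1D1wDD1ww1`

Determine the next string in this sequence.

φ(DDDD1ww1w1D1ww1D1wDD1ww1) expands symbol-by-symbol to D D D D D1w w1 w1 D1w w1 D1w D D1w w1 w1 D1w D D1w w1 D D D1w w1 w1 D1w; joining the 24 pieces gives the next term.

DDDDD1ww1w1D1ww1D1wDD1ww1w1D1wDD1ww1DDD1ww1w1D1w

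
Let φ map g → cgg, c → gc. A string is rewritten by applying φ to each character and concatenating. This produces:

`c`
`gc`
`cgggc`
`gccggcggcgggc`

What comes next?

cgggcgccggcgggccggcgggccggcggcgggc

Applying the rule to each of the 13 symbols of gccggcggcgggc gives the pieces cgg gc gc cgg cgg gc cgg cgg gc cgg cgg cgg gc, which concatenate to the answer.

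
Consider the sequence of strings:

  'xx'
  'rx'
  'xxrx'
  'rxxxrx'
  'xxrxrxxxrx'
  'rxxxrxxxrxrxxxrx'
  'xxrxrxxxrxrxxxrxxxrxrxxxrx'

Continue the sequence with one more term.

rxxxrxxxrxrxxxrxxxrxrxxxrxrxxxrxxxrxrxxxrx

From term 3 onward, concatenate the second-to-last term with the last: xx·rx = xxrx, rx·xxrx = rxxxrx, …
Continuing: rxxxrxxxrxrxxxrx · xxrxrxxxrxrxxxrxxxrxrxxxrx gives term 8.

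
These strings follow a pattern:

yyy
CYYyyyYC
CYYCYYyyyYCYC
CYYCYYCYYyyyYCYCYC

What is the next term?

s(k+1) = CYY·s(k)·YC, so each term gains CYY as a prefix and YC as a suffix.
Applying this once more to CYYCYYCYYyyyYCYCYC:

CYYCYYCYYCYYyyyYCYCYCYC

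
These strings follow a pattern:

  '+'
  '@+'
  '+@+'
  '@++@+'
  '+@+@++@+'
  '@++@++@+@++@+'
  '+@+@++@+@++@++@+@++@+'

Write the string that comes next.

Each term (from the third on) is the two preceding terms concatenated in order: term 3 = +·@+ = +@+.
So term 8 is @++@++@+@++@+·+@+@++@+@++@++@+@++@+.

@++@++@+@++@++@+@++@+@++@++@+@++@+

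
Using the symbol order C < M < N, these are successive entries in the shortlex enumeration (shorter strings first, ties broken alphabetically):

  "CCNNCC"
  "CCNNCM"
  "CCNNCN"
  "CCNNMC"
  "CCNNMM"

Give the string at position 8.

CCNNNM

Continuing the enumeration 3 steps past CCNNMM: CCNNMM → CCNNMN → CCNNNC → (answer).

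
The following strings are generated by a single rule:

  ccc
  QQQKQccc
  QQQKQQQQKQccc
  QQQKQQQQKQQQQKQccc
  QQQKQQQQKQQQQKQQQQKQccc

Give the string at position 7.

QQQKQQQQKQQQQKQQQQKQQQQKQQQQKQccc

Every step adds QQQKQ at the front: s(k+1) = QQQKQ·s(k).
From QQQKQQQQKQQQQKQQQQKQccc, 2 further steps: QQQKQQQQKQQQQKQQQQKQccc → QQQKQQQQKQQQQKQQQQKQQQQKQccc → (answer).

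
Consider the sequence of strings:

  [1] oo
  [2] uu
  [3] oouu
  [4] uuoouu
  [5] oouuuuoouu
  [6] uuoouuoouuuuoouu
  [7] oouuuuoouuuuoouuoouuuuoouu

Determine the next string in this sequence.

From term 3 onward, concatenate the second-to-last term with the last: oo·uu = oouu, uu·oouu = uuoouu, …
So term 8 is uuoouuoouuuuoouu·oouuuuoouuuuoouuoouuuuoouu.

uuoouuoouuuuoouuoouuuuoouuuuoouuoouuuuoouu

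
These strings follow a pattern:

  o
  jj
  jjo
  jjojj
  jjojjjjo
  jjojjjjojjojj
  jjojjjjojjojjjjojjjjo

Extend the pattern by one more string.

jjojjjjojjojjjjojjjjojjojjjjojjojj

From term 3 onward, concatenate the last term with the second-to-last: jj·o = jjo, jjo·jj = jjojj, …
Continuing: jjojjjjojjojjjjojjjjo · jjojjjjojjojj gives term 8.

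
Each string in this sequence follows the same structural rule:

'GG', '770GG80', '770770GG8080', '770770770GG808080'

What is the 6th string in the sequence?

770770770770770GG8080808080

s(k+1) = 770·s(k)·80, so each term gains 770 as a prefix and 80 as a suffix.
From 770770770GG808080, 2 further steps: 770770770GG808080 → 770770770770GG80808080 → (answer).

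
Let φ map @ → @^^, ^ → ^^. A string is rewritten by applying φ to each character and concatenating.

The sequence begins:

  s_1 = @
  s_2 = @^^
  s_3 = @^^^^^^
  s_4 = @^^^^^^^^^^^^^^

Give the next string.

Applying the rule to each of the 15 symbols of @^^^^^^^^^^^^^^ gives the pieces @^^ ^^ ^^ ^^ ^^ ^^ ^^ ^^ ^^ ^^ ^^ ^^ ^^ ^^ ^^, which concatenate to the answer.

@^^^^^^^^^^^^^^^^^^^^^^^^^^^^^^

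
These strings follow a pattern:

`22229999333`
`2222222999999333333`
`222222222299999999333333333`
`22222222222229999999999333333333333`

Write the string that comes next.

Reading off run lengths: 2 runs 4, 7, 10, 13; 9 runs 4, 6, 8, 10; 3 runs 3, 6, 9, 12 — each is linear in n (n = 1, 2, …).
At n = 5 the blocks have lengths 16, 12, 15.

2222222222222222999999999999333333333333333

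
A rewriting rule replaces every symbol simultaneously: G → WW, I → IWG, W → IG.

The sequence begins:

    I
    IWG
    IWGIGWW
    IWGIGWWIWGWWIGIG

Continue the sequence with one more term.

Applying the rule to each of the 16 symbols of IWGIGWWIWGWWIGIG gives the pieces IWG IG WW IWG WW IG IG IWG IG WW IG IG IWG WW IWG WW, which concatenate to the answer.

IWGIGWWIWGWWIGIGIWGIGWWIGIGIWGWWIWGWW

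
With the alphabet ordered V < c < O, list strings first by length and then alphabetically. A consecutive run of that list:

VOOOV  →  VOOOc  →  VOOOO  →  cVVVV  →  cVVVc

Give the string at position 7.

Continuing the enumeration 2 steps past cVVVc: cVVVc → cVVVO → (answer).

cVVcV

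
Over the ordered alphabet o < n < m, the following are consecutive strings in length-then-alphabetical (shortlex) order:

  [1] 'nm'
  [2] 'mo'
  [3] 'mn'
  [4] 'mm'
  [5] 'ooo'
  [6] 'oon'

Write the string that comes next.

Find the rightmost character of oon below m, bump it to the next letter, and reset everything to its right to o.

oom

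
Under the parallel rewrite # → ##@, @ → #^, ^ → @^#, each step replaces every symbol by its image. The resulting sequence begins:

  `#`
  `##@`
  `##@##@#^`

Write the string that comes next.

##@##@#^##@##@#^##@@^#

Rewriting each symbol of ##@##@#^: #→##@, #→##@, @→#^, #→##@, #→##@, @→#^, #→##@, ^→@^#, which concatenates to ##@ ##@ #^ ##@ ##@ #^ ##@ @^#.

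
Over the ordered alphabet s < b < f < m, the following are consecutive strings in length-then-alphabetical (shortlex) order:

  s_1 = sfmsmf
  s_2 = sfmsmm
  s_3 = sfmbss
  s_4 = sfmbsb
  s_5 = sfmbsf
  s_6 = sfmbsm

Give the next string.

Treat sfmbsm as a base-4 numeral over the given alphabet and add one, carrying through any trailing m's.

sfmbbs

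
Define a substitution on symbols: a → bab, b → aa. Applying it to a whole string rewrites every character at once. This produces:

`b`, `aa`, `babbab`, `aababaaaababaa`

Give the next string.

Applying the rule to each of the 14 symbols of aababaaaababaa gives the pieces bab bab aa bab aa bab bab bab bab aa bab aa bab bab, which concatenate to the answer.

babbabaababaababbabbabbabaababaababbab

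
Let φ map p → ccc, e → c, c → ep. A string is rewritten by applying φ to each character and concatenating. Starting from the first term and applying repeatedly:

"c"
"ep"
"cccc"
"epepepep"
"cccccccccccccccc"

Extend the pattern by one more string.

φ(cccccccccccccccc) expands symbol-by-symbol to ep ep ep ep ep ep ep ep ep ep ep ep ep ep ep ep; joining the 16 pieces gives the next term.

epepepepepepepepepepepepepepepep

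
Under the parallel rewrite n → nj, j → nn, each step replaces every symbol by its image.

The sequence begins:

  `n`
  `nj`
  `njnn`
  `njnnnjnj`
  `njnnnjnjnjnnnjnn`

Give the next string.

Rewriting the 16 symbols of njnnnjnjnjnnnjnn one by one yields nj nn nj nj nj nn nj nn nj nn nj nj nj nn nj nj; concatenated:

njnnnjnjnjnnnjnnnjnnnjnjnjnnnjnj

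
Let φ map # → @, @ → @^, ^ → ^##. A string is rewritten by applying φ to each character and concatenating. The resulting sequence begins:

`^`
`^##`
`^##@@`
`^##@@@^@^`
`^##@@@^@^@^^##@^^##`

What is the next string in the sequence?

Replace each of the 19 characters of ^##@@@^@^@^^##@^^## in place — ^## @ @ @^ @^ @^ ^## @^ ^## @^ ^## ^## @ @ @^ ^## ^## @ @ — and concatenate.

^##@@@^@^@^^##@^^##@^^##^##@@@^^##^##@@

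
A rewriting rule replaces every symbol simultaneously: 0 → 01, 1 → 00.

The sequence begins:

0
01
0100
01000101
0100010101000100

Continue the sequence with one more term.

01000101010001000100010101000101

Applying the rule to each of the 16 symbols of 0100010101000100 gives the pieces 01 00 01 01 01 00 01 00 01 00 01 01 01 00 01 01, which concatenate to the answer.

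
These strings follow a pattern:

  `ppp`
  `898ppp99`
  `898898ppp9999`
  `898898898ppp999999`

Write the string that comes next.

Each term wraps the previous one in 898 on the left and 99 on the right.
Applying this once more to 898898898ppp999999:

898898898898ppp99999999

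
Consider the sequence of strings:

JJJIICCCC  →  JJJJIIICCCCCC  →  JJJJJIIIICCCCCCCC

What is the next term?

JJJJJJIIIIICCCCCCCCCC

Term n consists of n+1 J's, followed by n I's, followed by 2n C's, where the shown terms are n = 2, 3, 4.
At n = 5 the blocks have lengths 6, 5, 10.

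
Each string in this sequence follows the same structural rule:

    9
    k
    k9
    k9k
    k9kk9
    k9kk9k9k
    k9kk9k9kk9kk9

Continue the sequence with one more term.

From term 3 onward, concatenate the last term with the second-to-last: k·9 = k9, k9·k = k9k, …
The next term joins k9kk9k9kk9kk9 and k9kk9k9k.

k9kk9k9kk9kk9k9kk9k9k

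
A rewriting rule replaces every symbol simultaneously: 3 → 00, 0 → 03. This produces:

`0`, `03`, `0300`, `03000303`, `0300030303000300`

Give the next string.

Replace each of the 16 characters of 0300030303000300 in place — 03 00 03 03 03 00 03 00 03 00 03 03 03 00 03 03 — and concatenate.

03000303030003000300030303000303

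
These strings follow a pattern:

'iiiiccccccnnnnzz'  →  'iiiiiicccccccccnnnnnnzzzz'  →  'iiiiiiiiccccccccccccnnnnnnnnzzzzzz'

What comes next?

iiiiiiiiiicccccccccccccccnnnnnnnnnnzzzzzzzz

Term n consists of 2n+2 i's, followed by 3n+3 c's, followed by 2n+2 n's, followed by 2n z's (n = 1, 2, …).
For the next term, n = 4, so the run lengths are 10, 15, 10, 8.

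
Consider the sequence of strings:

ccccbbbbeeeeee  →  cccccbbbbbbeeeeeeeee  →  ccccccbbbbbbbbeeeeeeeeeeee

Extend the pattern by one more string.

cccccccbbbbbbbbbbeeeeeeeeeeeeeee

The n-th term is n+3 c's then 2n+2 b's then 3n+3 e's (n = 1, 2, …).
At n = 4 the blocks have lengths 7, 10, 15.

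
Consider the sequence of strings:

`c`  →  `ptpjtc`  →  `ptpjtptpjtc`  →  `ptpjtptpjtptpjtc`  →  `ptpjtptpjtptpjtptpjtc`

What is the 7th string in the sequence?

Every step adds ptpjt at the front: s(k+1) = ptpjt·s(k).
From ptpjtptpjtptpjtptpjtc, 2 further steps: ptpjtptpjtptpjtptpjtc → ptpjtptpjtptpjtptpjtptpjtc → (answer).

ptpjtptpjtptpjtptpjtptpjtptpjtc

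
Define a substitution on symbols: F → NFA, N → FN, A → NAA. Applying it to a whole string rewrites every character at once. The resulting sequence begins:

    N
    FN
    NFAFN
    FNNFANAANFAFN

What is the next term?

NFAFNFNNFANAAFNNAANAAFNNFANAANFAFN

φ(FNNFANAANFAFN) expands symbol-by-symbol to NFA FN FN NFA NAA FN NAA NAA FN NFA NAA NFA FN; joining the 13 pieces gives the next term.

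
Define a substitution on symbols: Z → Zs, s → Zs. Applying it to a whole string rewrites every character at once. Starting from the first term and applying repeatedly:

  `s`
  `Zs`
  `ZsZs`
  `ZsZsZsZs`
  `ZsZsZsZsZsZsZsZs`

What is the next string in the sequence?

Rewriting the 16 symbols of ZsZsZsZsZsZsZsZs one by one yields Zs Zs Zs Zs Zs Zs Zs Zs Zs Zs Zs Zs Zs Zs Zs Zs; concatenated:

ZsZsZsZsZsZsZsZsZsZsZsZsZsZsZsZs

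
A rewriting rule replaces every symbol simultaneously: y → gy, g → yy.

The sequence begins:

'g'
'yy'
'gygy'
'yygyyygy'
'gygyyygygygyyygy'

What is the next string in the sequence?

yygyyygygygyyygyyygyyygygygyyygy

φ(gygyyygygygyyygy) expands symbol-by-symbol to yy gy yy gy gy gy yy gy yy gy yy gy gy gy yy gy; joining the 16 pieces gives the next term.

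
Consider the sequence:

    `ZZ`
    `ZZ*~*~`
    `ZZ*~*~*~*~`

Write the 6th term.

Each term is the previous one with *~*~ appended.
From ZZ*~*~*~*~, 3 further steps: ZZ*~*~*~*~ → ZZ*~*~*~*~*~*~ → ZZ*~*~*~*~*~*~*~*~ → (answer).

ZZ*~*~*~*~*~*~*~*~*~*~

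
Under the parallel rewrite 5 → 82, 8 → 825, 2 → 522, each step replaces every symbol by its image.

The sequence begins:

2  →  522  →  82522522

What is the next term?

8255228252252282522522

Expanding 82522522: 8→825, 2→522, 5→82, 2→522, 2→522, 5→82, 2→522, 2→522. Concatenated: 825 522 82 522 522 82 522 522.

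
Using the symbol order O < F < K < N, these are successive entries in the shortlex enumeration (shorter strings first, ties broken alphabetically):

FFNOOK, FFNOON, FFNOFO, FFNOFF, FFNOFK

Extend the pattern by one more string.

FFNOFN

Find the rightmost character of FFNOFK below N, bump it to the next letter, and reset everything to its right to O.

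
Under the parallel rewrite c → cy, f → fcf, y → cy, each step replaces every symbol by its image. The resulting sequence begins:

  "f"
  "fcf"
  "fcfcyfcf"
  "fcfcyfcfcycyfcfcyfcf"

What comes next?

fcfcyfcfcycyfcfcyfcfcycycycyfcfcyfcfcycyfcfcyfcf

Replace each of the 20 characters of fcfcyfcfcycyfcfcyfcf in place — fcf cy fcf cy cy fcf cy fcf cy cy cy cy fcf cy fcf cy cy fcf cy fcf — and concatenate.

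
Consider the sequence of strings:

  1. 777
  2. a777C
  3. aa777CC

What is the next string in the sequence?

aaa777CCC

Each term wraps the previous one in a on the left and C on the right.
One more step from aa777CC gives the answer.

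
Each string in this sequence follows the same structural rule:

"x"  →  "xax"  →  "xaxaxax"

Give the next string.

xaxaxaxaxaxaxax

s(k+1) = s(k)·a·s(k) — each term doubles the last with 'a' between the halves.
So the next term is two copies of xaxaxax with 'a' between the halves.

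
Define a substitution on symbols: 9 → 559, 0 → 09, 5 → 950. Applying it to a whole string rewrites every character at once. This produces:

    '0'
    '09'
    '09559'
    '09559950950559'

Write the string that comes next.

095599509505595599500955995009950950559

φ(09559950950559) expands symbol-by-symbol to 09 559 950 950 559 559 950 09 559 950 09 950 950 559; joining the 14 pieces gives the next term.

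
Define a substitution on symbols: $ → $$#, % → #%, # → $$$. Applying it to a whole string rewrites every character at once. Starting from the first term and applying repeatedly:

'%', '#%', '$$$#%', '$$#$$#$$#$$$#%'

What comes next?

φ($$#$$#$$#$$$#%) expands symbol-by-symbol to $$# $$# $$$ $$# $$# $$$ $$# $$# $$$ $$# $$# $$# $$$ #%; joining the 14 pieces gives the next term.

$$#$$#$$$$$#$$#$$$$$#$$#$$$$$#$$#$$#$$$#%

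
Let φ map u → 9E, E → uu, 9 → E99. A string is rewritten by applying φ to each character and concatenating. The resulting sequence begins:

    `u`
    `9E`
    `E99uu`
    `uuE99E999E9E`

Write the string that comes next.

Rewriting each symbol of uuE99E999E9E: u→9E, u→9E, E→uu, 9→E99, 9→E99, E→uu, 9→E99, 9→E99, 9→E99, E→uu, 9→E99, E→uu, which concatenates to 9E 9E uu E99 E99 uu E99 E99 E99 uu E99 uu.

9E9EuuE99E99uuE99E99E99uuE99uu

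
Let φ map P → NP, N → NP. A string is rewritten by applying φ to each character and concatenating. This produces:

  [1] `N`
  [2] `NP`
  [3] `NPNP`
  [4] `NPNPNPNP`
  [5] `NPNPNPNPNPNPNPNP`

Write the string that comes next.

NPNPNPNPNPNPNPNPNPNPNPNPNPNPNPNP

Replace each of the 16 characters of NPNPNPNPNPNPNPNP in place — NP NP NP NP NP NP NP NP NP NP NP NP NP NP NP NP — and concatenate.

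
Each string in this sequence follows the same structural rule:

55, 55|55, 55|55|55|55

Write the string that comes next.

Every step duplicates the string with '|' between the halves.
Doubling 55|55|55|55 with '|' between the halves:

55|55|55|55|55|55|55|55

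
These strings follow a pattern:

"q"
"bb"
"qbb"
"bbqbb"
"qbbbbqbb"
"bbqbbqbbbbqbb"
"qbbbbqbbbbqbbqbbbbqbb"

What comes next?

From term 3 onward, concatenate the second-to-last term with the last: q·bb = qbb, bb·qbb = bbqbb, …
Continuing: bbqbbqbbbbqbb · qbbbbqbbbbqbbqbbbbqbb gives term 8.

bbqbbqbbbbqbbqbbbbqbbbbqbbqbbbbqbb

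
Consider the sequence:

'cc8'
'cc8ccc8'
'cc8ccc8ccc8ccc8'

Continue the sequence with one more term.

Every step duplicates the string with 'c' between the halves.
Doubling cc8ccc8ccc8ccc8 with 'c' between the halves:

cc8ccc8ccc8ccc8ccc8ccc8ccc8ccc8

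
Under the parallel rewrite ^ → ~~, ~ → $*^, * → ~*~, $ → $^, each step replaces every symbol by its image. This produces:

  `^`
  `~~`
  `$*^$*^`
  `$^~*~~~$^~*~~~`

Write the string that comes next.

Replace each of the 14 characters of $^~*~~~$^~*~~~ in place — $^ ~~ $*^ ~*~ $*^ $*^ $*^ $^ ~~ $*^ ~*~ $*^ $*^ $*^ — and concatenate.

$^~~$*^~*~$*^$*^$*^$^~~$*^~*~$*^$*^$*^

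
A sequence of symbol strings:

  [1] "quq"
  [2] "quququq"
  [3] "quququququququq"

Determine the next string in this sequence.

Every step duplicates the string with 'u' between the halves.
Doubling quququququququq with 'u' between the halves:

quququququququququququququququq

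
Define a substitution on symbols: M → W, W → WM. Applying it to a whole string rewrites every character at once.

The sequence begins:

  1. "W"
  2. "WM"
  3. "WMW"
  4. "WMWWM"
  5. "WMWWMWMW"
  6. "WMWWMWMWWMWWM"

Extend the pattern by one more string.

Rewriting the 13 symbols of WMWWMWMWWMWWM one by one yields WM W WM WM W WM W WM WM W WM WM W; concatenated:

WMWWMWMWWMWWMWMWWMWMW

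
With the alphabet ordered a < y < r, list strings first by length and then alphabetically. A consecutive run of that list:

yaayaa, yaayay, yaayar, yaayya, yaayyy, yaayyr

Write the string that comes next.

Treat yaayyr as a base-3 numeral over the given alphabet and add one, carrying through any trailing r's.

yaayra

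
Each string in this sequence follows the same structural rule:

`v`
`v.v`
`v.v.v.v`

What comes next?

Every step duplicates the string with '.' between the halves.
Doubling v.v.v.v with '.' between the halves:

v.v.v.v.v.v.v.v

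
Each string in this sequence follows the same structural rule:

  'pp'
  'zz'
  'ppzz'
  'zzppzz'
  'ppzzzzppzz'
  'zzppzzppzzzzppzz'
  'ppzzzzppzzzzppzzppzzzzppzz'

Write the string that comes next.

From term 3 onward, concatenate the second-to-last term with the last: pp·zz = ppzz, zz·ppzz = zzppzz, …
Continuing: zzppzzppzzzzppzz · ppzzzzppzzzzppzzppzzzzppzz gives term 8.

zzppzzppzzzzppzzppzzzzppzzzzppzzppzzzzppzz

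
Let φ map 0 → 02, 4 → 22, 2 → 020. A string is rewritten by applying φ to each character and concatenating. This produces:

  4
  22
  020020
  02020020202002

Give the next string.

Rewriting the 14 symbols of 02020020202002 one by one yields 02 020 02 020 02 02 020 02 020 02 020 02 02 020; concatenated:

0202002020020202002020020200202020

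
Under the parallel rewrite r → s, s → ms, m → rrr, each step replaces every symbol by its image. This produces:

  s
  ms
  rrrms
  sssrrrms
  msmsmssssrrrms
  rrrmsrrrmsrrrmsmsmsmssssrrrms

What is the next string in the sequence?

Applying the rule to each of the 29 symbols of rrrmsrrrmsrrrmsmsmsmssssrrrms gives the pieces s s s rrr ms s s s rrr ms s s s rrr ms rrr ms rrr ms rrr ms ms ms ms s s s rrr ms, which concatenate to the answer.

sssrrrmssssrrrmssssrrrmsrrrmsrrrmsrrrmsmsmsmssssrrrms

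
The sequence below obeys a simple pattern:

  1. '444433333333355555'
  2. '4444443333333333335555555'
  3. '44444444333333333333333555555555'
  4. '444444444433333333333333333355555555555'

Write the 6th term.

44444444444444333333333333333333333333555555555555555

The n-th term is 2n 4's then 3n+3 3's then 2n+1 5's, where the shown terms are n = 2, 3, 4, 5.
At n = 7 the blocks have lengths 14, 24, 15.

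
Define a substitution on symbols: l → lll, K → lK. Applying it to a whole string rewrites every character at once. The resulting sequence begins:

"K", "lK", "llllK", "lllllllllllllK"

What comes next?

llllllllllllllllllllllllllllllllllllllllK

Replace each of the 14 characters of lllllllllllllK in place — lll lll lll lll lll lll lll lll lll lll lll lll lll lK — and concatenate.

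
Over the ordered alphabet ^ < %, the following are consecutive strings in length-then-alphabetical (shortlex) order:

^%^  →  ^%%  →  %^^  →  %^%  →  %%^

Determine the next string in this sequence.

%%%

Find the rightmost character of %%^ below %, bump it to the next letter, and reset everything to its right to ^.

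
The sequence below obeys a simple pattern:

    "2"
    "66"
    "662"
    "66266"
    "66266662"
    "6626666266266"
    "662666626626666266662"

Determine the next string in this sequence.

6626666266266662666626626666266266

This is a Fibonacci-style word recurrence s(k) = s(k−1)·s(k−2): e.g. 66·2 = 662.
So term 8 is 662666626626666266662·6626666266266.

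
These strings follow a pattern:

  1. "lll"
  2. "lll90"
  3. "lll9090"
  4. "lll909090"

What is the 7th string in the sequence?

lll909090909090

Each term is the previous one with 90 appended.
From lll909090, 3 further steps: lll909090 → lll90909090 → lll9090909090 → (answer).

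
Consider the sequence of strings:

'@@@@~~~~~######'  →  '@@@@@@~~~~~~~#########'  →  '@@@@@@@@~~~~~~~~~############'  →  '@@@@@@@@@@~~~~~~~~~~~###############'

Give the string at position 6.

Term n consists of 2n+2 @'s, followed by 2n+3 ~'s, followed by 3n+3 #'s (n = 1, 2, …).
Setting n = 6 gives 14, 15, 21 characters in each block.

@@@@@@@@@@@@@@~~~~~~~~~~~~~~~#####################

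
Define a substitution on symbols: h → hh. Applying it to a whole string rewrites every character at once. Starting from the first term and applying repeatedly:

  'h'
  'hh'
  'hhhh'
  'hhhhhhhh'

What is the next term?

Apply φ to hhhhhhhh symbol by symbol: h→hh, h→hh, h→hh, h→hh, h→hh, h→hh, h→hh, h→hh; joined: hh hh hh hh hh hh hh hh.

hhhhhhhhhhhhhhhh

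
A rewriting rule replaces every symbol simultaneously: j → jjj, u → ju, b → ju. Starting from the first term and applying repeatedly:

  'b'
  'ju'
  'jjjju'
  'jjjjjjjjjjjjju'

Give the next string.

Replace each of the 14 characters of jjjjjjjjjjjjju in place — jjj jjj jjj jjj jjj jjj jjj jjj jjj jjj jjj jjj jjj ju — and concatenate.

jjjjjjjjjjjjjjjjjjjjjjjjjjjjjjjjjjjjjjjju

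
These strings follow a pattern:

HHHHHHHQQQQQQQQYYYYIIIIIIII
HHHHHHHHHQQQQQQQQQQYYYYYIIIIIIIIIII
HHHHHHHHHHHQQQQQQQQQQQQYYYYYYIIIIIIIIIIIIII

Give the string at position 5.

Each string has the form H^{2n+1} Q^{2n+2} Y^{n+1} I^{3n-1}, where the shown terms are n = 3, 4, 5.
For term 5, n = 7, so the run lengths are 15, 16, 8, 20.

HHHHHHHHHHHHHHHQQQQQQQQQQQQQQQQYYYYYYYYIIIIIIIIIIIIIIIIIIII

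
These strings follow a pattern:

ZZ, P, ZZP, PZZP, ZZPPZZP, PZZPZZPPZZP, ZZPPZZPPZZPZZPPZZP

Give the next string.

PZZPZZPPZZPZZPPZZPPZZPZZPPZZP

Each term (from the third on) is the two preceding terms concatenated in order: term 3 = ZZ·P = ZZP.
So term 8 is PZZPZZPPZZP·ZZPPZZPPZZPZZPPZZP.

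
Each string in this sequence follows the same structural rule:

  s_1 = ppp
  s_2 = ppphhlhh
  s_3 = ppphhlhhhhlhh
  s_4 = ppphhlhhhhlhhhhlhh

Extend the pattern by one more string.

ppphhlhhhhlhhhhlhhhhlhh

Each term is the previous one with hhlhh appended.
One more step from ppphhlhhhhlhhhhlhh gives the answer.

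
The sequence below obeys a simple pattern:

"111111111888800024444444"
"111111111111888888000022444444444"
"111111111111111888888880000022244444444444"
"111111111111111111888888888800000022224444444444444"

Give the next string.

The n-th term is 3n+3 1's then 2n 8's then n+1 0's then n-1 2's then 2n+3 4's, where the shown terms are n = 2, 3, 4, 5.
For the next term, n = 6, so the run lengths are 21, 12, 7, 5, 15.

111111111111111111111888888888888000000022222444444444444444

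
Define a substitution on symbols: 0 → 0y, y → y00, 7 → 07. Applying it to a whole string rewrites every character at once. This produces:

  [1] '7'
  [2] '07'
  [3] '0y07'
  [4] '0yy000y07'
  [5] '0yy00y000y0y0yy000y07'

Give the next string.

0yy00y000y0yy000y0y0yy000yy000yy00y000y0y0yy000y07

Replace each of the 21 characters of 0yy00y000y0y0yy000y07 in place — 0y y00 y00 0y 0y y00 0y 0y 0y y00 0y y00 0y y00 y00 0y 0y 0y y00 0y 07 — and concatenate.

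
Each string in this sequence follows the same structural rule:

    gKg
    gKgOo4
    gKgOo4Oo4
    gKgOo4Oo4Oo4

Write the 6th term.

Every step adds Oo4 to the end: s(k+1) = s(k)·Oo4.
From gKgOo4Oo4Oo4, 2 further steps: gKgOo4Oo4Oo4 → gKgOo4Oo4Oo4Oo4 → (answer).

gKgOo4Oo4Oo4Oo4Oo4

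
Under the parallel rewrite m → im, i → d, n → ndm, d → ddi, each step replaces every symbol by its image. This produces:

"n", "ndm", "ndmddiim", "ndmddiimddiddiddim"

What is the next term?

ndmddiimddiddiddimddiddidddiddidddiddidim

Applying the rule to each of the 18 symbols of ndmddiimddiddiddim gives the pieces ndm ddi im ddi ddi d d im ddi ddi d ddi ddi d ddi ddi d im, which concatenate to the answer.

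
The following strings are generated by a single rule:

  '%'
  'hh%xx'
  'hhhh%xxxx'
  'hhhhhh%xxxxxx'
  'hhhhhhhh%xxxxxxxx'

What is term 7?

hhhhhhhhhhhh%xxxxxxxxxxxx

Each term wraps the previous one in hh on the left and xx on the right.
From hhhhhhhh%xxxxxxxx, 2 further steps: hhhhhhhh%xxxxxxxx → hhhhhhhhhh%xxxxxxxxxx → (answer).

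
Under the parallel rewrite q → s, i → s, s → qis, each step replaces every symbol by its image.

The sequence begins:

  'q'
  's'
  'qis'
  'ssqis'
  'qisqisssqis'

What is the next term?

ssqisssqisqisqisssqis

Apply φ to qisqisssqis symbol by symbol: q→s, i→s, s→qis, q→s, i→s, s→qis, s→qis, s→qis, q→s, i→s, s→qis; joined: s s qis s s qis qis qis s s qis.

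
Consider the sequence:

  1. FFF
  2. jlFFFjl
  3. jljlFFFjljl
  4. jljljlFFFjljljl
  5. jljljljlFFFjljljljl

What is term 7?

jljljljljljlFFFjljljljljljl

s(k+1) = jl·s(k)·jl, so each term gains jl as a prefix and jl as a suffix.
From jljljljlFFFjljljljl, 2 further steps: jljljljlFFFjljljljl → jljljljljlFFFjljljljljl → (answer).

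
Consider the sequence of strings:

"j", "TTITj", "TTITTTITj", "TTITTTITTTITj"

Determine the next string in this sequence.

TTITTTITTTITTTITj

The strings grow by a fixed prefix TTIT each time.
So the next term is TTIT·TTITTTITTTITj.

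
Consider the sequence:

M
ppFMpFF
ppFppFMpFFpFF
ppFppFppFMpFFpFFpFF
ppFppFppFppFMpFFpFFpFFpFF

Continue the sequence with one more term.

Each term wraps the previous one in ppF on the left and pFF on the right.
One more step from ppFppFppFppFMpFFpFFpFFpFF gives the answer.

ppFppFppFppFppFMpFFpFFpFFpFFpFF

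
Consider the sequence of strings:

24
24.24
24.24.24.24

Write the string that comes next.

24.24.24.24.24.24.24.24

Each string is two copies of the previous one joined by '.'.
One more doubling of 24.24.24.24 gives the answer.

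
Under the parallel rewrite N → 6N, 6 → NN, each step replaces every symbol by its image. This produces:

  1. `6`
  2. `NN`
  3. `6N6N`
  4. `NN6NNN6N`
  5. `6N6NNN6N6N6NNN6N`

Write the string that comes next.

φ(6N6NNN6N6N6NNN6N) expands symbol-by-symbol to NN 6N NN 6N 6N 6N NN 6N NN 6N NN 6N 6N 6N NN 6N; joining the 16 pieces gives the next term.

NN6NNN6N6N6NNN6NNN6NNN6N6N6NNN6N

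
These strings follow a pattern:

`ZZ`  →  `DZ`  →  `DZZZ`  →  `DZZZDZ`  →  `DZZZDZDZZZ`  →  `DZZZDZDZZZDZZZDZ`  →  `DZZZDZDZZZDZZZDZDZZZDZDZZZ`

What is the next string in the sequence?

Each term (from the third on) is the previous term followed by the one before it: term 3 = DZ·ZZ = DZZZ.
Continuing: DZZZDZDZZZDZZZDZDZZZDZDZZZ · DZZZDZDZZZDZZZDZ gives term 8.

DZZZDZDZZZDZZZDZDZZZDZDZZZDZZZDZDZZZDZZZDZ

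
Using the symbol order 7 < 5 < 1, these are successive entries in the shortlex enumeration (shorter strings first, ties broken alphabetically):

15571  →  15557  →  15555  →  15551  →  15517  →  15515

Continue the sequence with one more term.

15511

Treat 15515 as a base-3 numeral over the given alphabet and add one, carrying through any trailing 1's.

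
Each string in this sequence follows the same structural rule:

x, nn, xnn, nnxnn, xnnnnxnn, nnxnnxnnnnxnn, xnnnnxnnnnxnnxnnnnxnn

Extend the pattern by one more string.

nnxnnxnnnnxnnxnnnnxnnnnxnnxnnnnxnn

Each term (from the third on) is the two preceding terms concatenated in order: term 3 = x·nn = xnn.
So term 8 is nnxnnxnnnnxnn·xnnnnxnnnnxnnxnnnnxnn.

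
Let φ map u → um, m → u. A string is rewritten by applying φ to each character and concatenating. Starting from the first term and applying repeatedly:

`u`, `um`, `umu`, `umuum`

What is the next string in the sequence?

umuumumu

Rewriting each symbol of umuum: u→um, m→u, u→um, u→um, m→u, which concatenates to um u um um u.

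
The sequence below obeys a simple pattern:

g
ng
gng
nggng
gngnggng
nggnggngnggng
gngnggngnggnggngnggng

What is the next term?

This is a Fibonacci-style word recurrence s(k) = s(k−2)·s(k−1): e.g. g·ng = gng.
Continuing: nggnggngnggng · gngnggngnggnggngnggng gives term 8.

nggnggngnggnggngnggngnggnggngnggng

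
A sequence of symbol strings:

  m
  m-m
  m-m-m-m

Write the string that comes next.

Every step duplicates the string with '-' between the halves.
So the next term is two copies of m-m-m-m with '-' between the halves.

m-m-m-m-m-m-m-m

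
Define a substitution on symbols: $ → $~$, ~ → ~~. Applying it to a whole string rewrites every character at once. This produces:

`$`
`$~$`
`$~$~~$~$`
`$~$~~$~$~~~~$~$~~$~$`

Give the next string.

Rewriting the 20 symbols of $~$~~$~$~~~~$~$~~$~$ one by one yields $~$ ~~ $~$ ~~ ~~ $~$ ~~ $~$ ~~ ~~ ~~ ~~ $~$ ~~ $~$ ~~ ~~ $~$ ~~ $~$; concatenated:

$~$~~$~$~~~~$~$~~$~$~~~~~~~~$~$~~$~$~~~~$~$~~$~$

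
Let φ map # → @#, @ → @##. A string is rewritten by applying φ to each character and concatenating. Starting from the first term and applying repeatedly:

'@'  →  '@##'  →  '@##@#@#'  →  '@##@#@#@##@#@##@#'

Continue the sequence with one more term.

Rewriting the 17 symbols of @##@#@#@##@#@##@# one by one yields @## @# @# @## @# @## @# @## @# @# @## @# @## @# @# @## @#; concatenated:

@##@#@#@##@#@##@#@##@#@#@##@#@##@#@#@##@#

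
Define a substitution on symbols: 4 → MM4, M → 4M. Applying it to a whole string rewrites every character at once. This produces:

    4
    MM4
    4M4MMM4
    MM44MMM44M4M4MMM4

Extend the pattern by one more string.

Replace each of the 17 characters of MM44MMM44M4M4MMM4 in place — 4M 4M MM4 MM4 4M 4M 4M MM4 MM4 4M MM4 4M MM4 4M 4M 4M MM4 — and concatenate.

4M4MMM4MM44M4M4MMM4MM44MMM44MMM44M4M4MMM4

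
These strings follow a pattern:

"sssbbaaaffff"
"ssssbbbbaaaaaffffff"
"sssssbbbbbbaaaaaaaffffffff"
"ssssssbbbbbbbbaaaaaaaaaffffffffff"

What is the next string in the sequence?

The n-th term is n+1 s's then 2n-2 b's then 2n-1 a's then 2n f's, where the shown terms are n = 2, 3, 4, 5.
For the next term, n = 6, so the run lengths are 7, 10, 11, 12.

sssssssbbbbbbbbbbaaaaaaaaaaaffffffffffff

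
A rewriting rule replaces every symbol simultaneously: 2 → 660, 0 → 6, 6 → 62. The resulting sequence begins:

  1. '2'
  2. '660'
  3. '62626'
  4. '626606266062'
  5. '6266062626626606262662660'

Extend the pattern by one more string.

Replace each of the 25 characters of 6266062626626606262662660 in place — 62 660 62 62 6 62 660 62 660 62 62 660 62 62 6 62 660 62 660 62 62 660 62 62 6 — and concatenate.

626606262662660626606262660626266266062660626266062626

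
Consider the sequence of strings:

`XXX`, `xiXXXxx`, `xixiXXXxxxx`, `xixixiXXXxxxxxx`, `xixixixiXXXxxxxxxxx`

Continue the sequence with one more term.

Every step adds xi to the front and xx to the end of the previous string.
So the next term is xi·xixixixiXXXxxxxxxxx·xx.

xixixixixiXXXxxxxxxxxxx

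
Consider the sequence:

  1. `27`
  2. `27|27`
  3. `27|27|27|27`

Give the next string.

Each string is two copies of the previous one joined by '|'.
So the next term is two copies of 27|27|27|27 with '|' between the halves.

27|27|27|27|27|27|27|27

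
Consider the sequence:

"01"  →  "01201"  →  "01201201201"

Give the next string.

Each string is two copies of the previous one joined by '2'.
One more doubling of 01201201201 gives the answer.

01201201201201201201201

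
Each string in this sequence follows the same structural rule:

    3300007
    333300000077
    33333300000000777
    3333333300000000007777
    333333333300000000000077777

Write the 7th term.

Term n consists of 2n-2 3's, followed by 2n 0's, followed by n-1 7's, where the shown terms are n = 2, 3, 4, 5, 6.
For term 7, n = 8, so the run lengths are 14, 16, 7.

3333333333333300000000000000007777777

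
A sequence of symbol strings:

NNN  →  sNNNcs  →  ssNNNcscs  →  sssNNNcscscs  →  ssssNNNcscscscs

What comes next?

Every step adds s to the front and cs to the end of the previous string.
So the next term is s·ssssNNNcscscscs·cs.

sssssNNNcscscscscs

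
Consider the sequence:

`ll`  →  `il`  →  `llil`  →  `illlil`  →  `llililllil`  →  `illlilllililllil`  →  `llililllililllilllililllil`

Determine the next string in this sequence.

From term 3 onward, concatenate the second-to-last term with the last: ll·il = llil, il·llil = illlil, …
So term 8 is illlilllililllil·llililllililllilllililllil.

illlilllililllilllililllililllilllililllil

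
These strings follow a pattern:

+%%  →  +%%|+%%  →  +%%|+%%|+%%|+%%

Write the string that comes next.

s(k+1) = s(k)·|·s(k) — each term doubles the last with '|' between the halves.
Doubling +%%|+%%|+%%|+%% with '|' between the halves:

+%%|+%%|+%%|+%%|+%%|+%%|+%%|+%%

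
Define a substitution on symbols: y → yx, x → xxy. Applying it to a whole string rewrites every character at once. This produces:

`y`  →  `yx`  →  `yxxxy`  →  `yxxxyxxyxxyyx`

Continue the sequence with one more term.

φ(yxxxyxxyxxyyx) expands symbol-by-symbol to yx xxy xxy xxy yx xxy xxy yx xxy xxy yx yx xxy; joining the 13 pieces gives the next term.

yxxxyxxyxxyyxxxyxxyyxxxyxxyyxyxxxy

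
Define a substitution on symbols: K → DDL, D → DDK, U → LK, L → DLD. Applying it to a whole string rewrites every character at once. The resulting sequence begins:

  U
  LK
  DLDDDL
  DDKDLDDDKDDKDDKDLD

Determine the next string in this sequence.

φ(DDKDLDDDKDDKDDKDLD) expands symbol-by-symbol to DDK DDK DDL DDK DLD DDK DDK DDK DDL DDK DDK DDL DDK DDK DDL DDK DLD DDK; joining the 18 pieces gives the next term.

DDKDDKDDLDDKDLDDDKDDKDDKDDLDDKDDKDDLDDKDDKDDLDDKDLDDDK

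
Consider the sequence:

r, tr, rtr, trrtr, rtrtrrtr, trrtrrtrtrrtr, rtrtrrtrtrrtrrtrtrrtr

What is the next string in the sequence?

trrtrrtrtrrtrrtrtrrtrtrrtrrtrtrrtr

Each term (from the third on) is the two preceding terms concatenated in order: term 3 = r·tr = rtr.
So term 8 is trrtrrtrtrrtr·rtrtrrtrtrrtrrtrtrrtr.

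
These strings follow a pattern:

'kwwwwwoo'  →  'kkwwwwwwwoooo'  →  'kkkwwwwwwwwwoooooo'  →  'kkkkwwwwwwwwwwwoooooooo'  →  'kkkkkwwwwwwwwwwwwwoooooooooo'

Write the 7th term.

kkkkkkkwwwwwwwwwwwwwwwwwoooooooooooooo

The n-th term is n k's then 2n+3 w's then 2n o's (n = 1, 2, …).
Setting n = 7 gives 7, 17, 14 characters in each block.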